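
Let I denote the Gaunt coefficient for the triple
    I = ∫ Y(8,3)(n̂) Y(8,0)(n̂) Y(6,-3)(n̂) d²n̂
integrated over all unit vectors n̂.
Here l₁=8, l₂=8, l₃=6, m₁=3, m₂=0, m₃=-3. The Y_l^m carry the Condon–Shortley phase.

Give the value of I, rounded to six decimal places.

0.100771

Rules hold: Σm=0, L=22 even, 0≤6≤16.
N = 17·17·13 = 3757
Δ = 10!·6!·6!/23! = 1/13742520792
Racah Σ t=2..8: t=2:+1/41803776000 t=3:−1/435456000 t=4:+1/39813120 t=5:−1/18662400 t=6:+1/39813120 t=7:−1/435456000 t=8:+1/41803776000 = -11/1393459200
⇒ 3j(8 8 6; 0 0 0)² = 600/96577, sgn -1
Racah Σ t=2..5: t=2:+1/2090188800 t=3:−1/174182400 t=4:+1/99532800 t=5:−1/373248000 = 11/5225472000
⇒ 3j(8 8 6; 3 0 -3)² = 528/96577, sgn -1
4πI² = N·(3j₀)²·(3jₘ)² = 316800/2482597
I = +1·√(0.127608/4π) = 0.10077076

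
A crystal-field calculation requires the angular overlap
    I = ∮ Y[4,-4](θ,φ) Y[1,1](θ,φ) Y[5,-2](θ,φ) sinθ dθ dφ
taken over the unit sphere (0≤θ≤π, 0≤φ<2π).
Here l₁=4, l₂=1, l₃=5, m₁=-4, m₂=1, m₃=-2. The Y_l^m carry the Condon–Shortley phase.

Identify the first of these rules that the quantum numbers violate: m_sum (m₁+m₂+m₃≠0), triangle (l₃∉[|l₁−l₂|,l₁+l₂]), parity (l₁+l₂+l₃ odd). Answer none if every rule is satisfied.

m_sum

Σmᵢ = -5  ✗
l₃∈[|l₁−l₂|,l₁+l₂]=[3,5], have l₃=5
Σlᵢ = 10 ⇒ even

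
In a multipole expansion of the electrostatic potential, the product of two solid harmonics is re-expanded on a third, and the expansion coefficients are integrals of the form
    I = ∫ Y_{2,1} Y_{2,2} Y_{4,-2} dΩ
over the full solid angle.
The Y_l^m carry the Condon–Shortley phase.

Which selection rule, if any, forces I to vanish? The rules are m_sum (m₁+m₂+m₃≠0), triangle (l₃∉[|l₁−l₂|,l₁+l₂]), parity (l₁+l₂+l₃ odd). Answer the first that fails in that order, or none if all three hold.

m_sum

Σmᵢ = 1  ✗
l₃∈[|l₁−l₂|,l₁+l₂]=[0,4], have l₃=4
Σlᵢ = 8 ⇒ even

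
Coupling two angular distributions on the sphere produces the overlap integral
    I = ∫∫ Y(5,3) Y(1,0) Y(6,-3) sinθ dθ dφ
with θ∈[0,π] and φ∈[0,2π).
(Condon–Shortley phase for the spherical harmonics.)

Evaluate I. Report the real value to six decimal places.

m-sum 0 ✓  L=12 even ✓  4≤6≤6 ✓
Π(2lᵢ+1) = 11×3×13 = 429
triangle coeff Δ(5,1,6) = 1/858
Σ_t [0,0]: t=0:+1/14400 = 1/14400
(3j)²=6/143 [(5 1 6; 0 0 0)], sign=+1
Σ_t [0,0]: t=0:+1/80640 = 1/80640
(3j)²=9/286 [(5 1 6; 3 0 -3)], sign=-1
⇒ 4πI² = 81/143
I = (-1)√(81/143/(4π)) = -0.21230956

-0.212310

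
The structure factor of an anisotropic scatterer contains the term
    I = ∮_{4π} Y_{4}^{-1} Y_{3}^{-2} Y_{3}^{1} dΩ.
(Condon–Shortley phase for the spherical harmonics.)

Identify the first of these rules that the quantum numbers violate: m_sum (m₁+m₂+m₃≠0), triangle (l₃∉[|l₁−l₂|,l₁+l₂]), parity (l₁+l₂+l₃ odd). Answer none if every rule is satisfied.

m₁+m₂+m₃ = -1 − 2 + 1 = -2  ✗
triangle: |4−3|=1 ≤ l₃=3 ≤ 4+3=7
parity: l₁+l₂+l₃ = 10 is even

m_sum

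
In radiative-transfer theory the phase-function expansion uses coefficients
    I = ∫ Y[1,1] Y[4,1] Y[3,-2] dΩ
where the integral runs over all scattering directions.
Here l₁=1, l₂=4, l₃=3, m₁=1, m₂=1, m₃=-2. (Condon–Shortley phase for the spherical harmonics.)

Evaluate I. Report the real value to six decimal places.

Rules hold: Σm=0, L=8 even, 3≤3≤5.
N = 3·9·7 = 189
Δ = 2!·0!·6!/9! = 1/252
Racah Σ t=1..1: t=1:−1/36 = -1/36
⇒ 3j(1 4 3; 0 0 0)² = 4/63, sgn +1
Racah Σ t=0..0: t=0:+1/240 = 1/240
⇒ 3j(1 4 3; 1 1 -2)² = 1/84, sgn -1
4πI² = N·(3j₀)²·(3jₘ)² = 1/7
I = -1·√(0.142857/4π) = -0.10662181

-0.106622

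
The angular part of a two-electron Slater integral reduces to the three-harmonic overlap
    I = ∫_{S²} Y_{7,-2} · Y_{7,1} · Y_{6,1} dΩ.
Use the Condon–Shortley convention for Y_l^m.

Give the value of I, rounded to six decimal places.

Rules hold: Σm=0, L=20 even, 0≤6≤14.
N = 15·15·13 = 2925
Δ = 8!·6!·6!/21! = 1/2444321880
Racah Σ t=1..7: t=1:−1/2612736000 t=2:+1/20736000 t=3:−1/1658880 t=4:+1/746496 t=5:−1/1658880 t=6:+1/20736000 t=7:−1/2612736000 = 1/4354560
⇒ 3j(7 7 6; 0 0 0)² = 1000/138567, sgn +1
Racah Σ t=3..8: t=3:−1/62208000 t=4:+1/3317760 t=5:−1/1244160 t=6:+1/2488320 t=7:−1/29030400 t=8:+1/3483648000 = -1/6635520
⇒ 3j(7 7 6; -2 1 1)² = 2625/369512, sgn +1
4πI² = N·(3j₀)²·(3jₘ)² = 24609375/164109517
I = +1·√(0.149957/4π) = 0.10923919

0.109239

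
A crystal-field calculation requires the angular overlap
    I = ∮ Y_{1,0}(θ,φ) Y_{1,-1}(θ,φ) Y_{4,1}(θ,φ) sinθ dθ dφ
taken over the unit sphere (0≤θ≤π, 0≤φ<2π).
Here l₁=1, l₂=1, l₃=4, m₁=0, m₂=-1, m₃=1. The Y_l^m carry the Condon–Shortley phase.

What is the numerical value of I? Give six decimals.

l₃=4 ∉ [0,2] — triangle fails ⇒ I = 0

0.000000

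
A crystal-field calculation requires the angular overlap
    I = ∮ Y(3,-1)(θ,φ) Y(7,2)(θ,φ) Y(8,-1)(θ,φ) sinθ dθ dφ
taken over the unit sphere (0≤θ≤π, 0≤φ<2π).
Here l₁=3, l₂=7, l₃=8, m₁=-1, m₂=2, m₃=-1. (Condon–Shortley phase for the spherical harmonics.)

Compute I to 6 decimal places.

m-sum 0 ✓  L=18 even ✓  4≤8≤10 ✓
Π(2lᵢ+1) = 7×15×17 = 1785
triangle coeff Δ(3,7,8) = 1/5290740
Σ_t [0,2]: t=0:+1/7257600 t=1:−1/2073600 t=2:+1/7257600 = -1/4838400
(3j)²=252/20995 [(3 7 8; 0 0 0)], sign=-1
Σ_t [0,2]: t=0:+1/104509440 t=1:−1/5806080 t=2:+1/4838400 = 23/522547200
(3j)²=529/377910 [(3 7 8; -1 2 -1)], sign=-1
⇒ 4πI² = 155526/5185765
I = (+1)√(155526/5185765/(4π)) = 0.04885288

0.048853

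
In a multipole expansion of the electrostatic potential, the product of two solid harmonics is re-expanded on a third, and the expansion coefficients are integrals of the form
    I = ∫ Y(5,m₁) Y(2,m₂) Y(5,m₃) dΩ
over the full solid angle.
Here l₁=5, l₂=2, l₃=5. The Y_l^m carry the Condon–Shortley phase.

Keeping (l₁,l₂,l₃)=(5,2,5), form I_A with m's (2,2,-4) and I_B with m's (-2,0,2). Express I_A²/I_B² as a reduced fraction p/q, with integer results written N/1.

2/1

Shared (l₁,l₂,l₃)=(5,2,5): N and (l;000)² cancel in I_A²/I_B².
A: Δ = 2!·8!·2!/13! = 1/38610; Racah Σ t=2..2: t=2:+1/20160 = 1/20160; ⇒ 3j(5 2 5; 2 2 -4)² = 12/715, sgn -1
B: Δ = 2!·8!·2!/13! = 1/38610; Racah Σ t=0..2: t=0:+1/20160 t=1:−1/1440 t=2:+1/2880 = -1/3360; ⇒ 3j(5 2 5; -2 0 2)² = 6/715, sgn +1
I_A²/I_B² = (12/715)/(6/715) = 2/1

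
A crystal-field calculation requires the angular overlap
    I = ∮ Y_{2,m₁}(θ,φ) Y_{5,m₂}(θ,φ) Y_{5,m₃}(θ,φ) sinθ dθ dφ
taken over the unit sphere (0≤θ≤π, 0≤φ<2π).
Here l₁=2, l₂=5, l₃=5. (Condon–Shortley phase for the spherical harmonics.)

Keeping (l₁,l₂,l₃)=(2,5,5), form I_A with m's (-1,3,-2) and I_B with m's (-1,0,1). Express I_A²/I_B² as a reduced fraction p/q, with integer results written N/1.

20/1

l's match ⇒ only the (l;m) 3-j factors differ between A and B.
A: triangle coeff Δ(2,5,5) = 1/38610; Σ_t [1,2]: t=1:−1/10080 t=2:+1/2880 = 1/4032; (3j)²=10/429 [(2 5 5; -1 3 -2)], sign=-1
B: triangle coeff Δ(2,5,5) = 1/38610; Σ_t [1,2]: t=1:−1/1152 t=2:+1/1440 = -1/5760; (3j)²=1/858 [(2 5 5; -1 0 1)], sign=-1
I_A²/I_B² = (10/429)/(1/858) = 20/1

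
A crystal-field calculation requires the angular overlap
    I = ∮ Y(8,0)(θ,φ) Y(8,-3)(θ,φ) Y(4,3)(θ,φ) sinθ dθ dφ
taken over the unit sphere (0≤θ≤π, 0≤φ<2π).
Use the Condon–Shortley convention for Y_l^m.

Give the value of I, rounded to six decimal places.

0.083505

m-sum 0 ✓  L=20 even ✓  0≤4≤16 ✓
Π(2lᵢ+1) = 17×17×9 = 2601
triangle coeff Δ(8,8,4) = 1/185175900
Σ_t [4,8]: t=4:+1/557383680 t=5:−1/21772800 t=6:+1/8294400 t=7:−1/21772800 t=8:+1/557383680 = 1/30965760
(3j)²=36/4199 [(8 8 4; 0 0 0)], sign=+1
Σ_t [4,5]: t=4:+1/139345920 t=5:−1/87091200 = -1/232243200
(3j)²=33/8398 [(8 8 4; 0 -3 3)], sign=+1
⇒ 4πI² = 5346/61009
I = (+1)√(5346/61009/(4π)) = 0.08350502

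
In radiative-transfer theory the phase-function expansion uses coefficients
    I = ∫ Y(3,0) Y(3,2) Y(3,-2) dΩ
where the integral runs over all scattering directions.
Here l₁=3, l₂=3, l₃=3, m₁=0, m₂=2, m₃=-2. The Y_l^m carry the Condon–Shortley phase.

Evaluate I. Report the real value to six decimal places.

0.000000

l₁+l₂+l₃=9 is odd: 3j(l;000)=0 ⇒ I=0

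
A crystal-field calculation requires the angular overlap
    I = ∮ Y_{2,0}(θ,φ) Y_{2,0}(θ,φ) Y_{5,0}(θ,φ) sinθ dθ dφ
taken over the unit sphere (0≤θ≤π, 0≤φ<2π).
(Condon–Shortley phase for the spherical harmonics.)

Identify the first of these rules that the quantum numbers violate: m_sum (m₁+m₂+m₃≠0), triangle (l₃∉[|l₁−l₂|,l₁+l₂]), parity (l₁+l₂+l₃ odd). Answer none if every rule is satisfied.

Σmᵢ = 0  ✓
l₃∈[|l₁−l₂|,l₁+l₂]=[0,4], have l₃=5  ✗
Σlᵢ = 9 ⇒ odd

triangle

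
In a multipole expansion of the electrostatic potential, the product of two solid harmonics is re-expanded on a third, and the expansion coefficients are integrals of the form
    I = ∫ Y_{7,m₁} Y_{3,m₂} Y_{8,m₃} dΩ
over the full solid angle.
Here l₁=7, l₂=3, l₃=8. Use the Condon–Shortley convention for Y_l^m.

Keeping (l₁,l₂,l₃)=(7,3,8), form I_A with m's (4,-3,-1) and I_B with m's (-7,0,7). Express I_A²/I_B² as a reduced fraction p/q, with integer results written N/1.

275/1183

Shared (l₁,l₂,l₃)=(7,3,8): N and (l;000)² cancel in I_A²/I_B².
A: Δ = 2!·12!·4!/19! = 1/5290740; Racah Σ t=0..0: t=0:+1/104509440 = 1/104509440; ⇒ 3j(7 3 8; 4 -3 -1)² = 275/50388, sgn -1
B: Δ = 2!·12!·4!/19! = 1/5290740; Racah Σ t=2..2: t=2:+1/5748019200 = 1/5748019200; ⇒ 3j(7 3 8; -7 0 7)² = 91/3876, sgn -1
I_A²/I_B² = (275/50388)/(91/3876) = 275/1183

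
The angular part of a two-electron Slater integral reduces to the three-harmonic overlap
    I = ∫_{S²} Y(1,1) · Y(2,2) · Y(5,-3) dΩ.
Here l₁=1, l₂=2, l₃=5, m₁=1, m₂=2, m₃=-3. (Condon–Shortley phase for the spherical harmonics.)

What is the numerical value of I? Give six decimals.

|1−2|≤5≤1+2 violated ⇒ I = 0

0.000000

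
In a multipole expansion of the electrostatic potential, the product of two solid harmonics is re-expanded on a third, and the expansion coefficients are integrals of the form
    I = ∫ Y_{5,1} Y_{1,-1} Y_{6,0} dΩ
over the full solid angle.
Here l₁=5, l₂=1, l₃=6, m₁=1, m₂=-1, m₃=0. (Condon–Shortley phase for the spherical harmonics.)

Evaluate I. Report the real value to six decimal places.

0.158246

Rules hold: Σm=0, L=12 even, 4≤6≤6.
N = 11·3·13 = 429
Δ = 0!·10!·2!/13! = 1/858
Racah Σ t=0..0: t=0:+1/14400 = 1/14400
⇒ 3j(5 1 6; 0 0 0)² = 6/143, sgn +1
Racah Σ t=0..0: t=0:+1/34560 = 1/34560
⇒ 3j(5 1 6; 1 -1 0)² = 5/286, sgn +1
4πI² = N·(3j₀)²·(3jₘ)² = 45/143
I = +1·√(0.314685/4π) = 0.15824621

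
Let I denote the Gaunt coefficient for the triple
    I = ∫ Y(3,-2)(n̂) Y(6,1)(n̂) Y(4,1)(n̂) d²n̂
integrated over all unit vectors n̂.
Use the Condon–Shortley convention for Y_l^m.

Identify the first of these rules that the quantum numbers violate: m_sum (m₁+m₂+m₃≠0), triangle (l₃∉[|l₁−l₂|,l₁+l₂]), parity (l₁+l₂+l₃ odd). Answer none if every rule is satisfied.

parity

Σmᵢ = 0  ✓
l₃∈[|l₁−l₂|,l₁+l₂]=[3,9], have l₃=4  ✓
Σlᵢ = 13 ⇒ odd  ✗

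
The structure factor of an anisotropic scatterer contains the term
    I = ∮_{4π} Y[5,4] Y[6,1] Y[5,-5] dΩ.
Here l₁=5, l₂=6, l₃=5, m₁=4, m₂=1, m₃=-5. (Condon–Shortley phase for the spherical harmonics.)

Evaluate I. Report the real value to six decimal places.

-0.094319

m-sum 0 ✓  L=16 even ✓  1≤5≤11 ✓
Π(2lᵢ+1) = 11×13×11 = 1573
triangle coeff Δ(5,6,5) = 1/28588560
Σ_t [1,5]: t=1:−1/345600 t=2:+1/13824 t=3:−1/5184 t=4:+1/13824 t=5:−1/345600 = -7/129600
(3j)²=80/7293 [(5 6 5; 0 0 0)], sign=+1
Σ_t [1,1]: t=1:−1/2073600 = -1/2073600
(3j)²=63/9724 [(5 6 5; 4 1 -5)], sign=-1
⇒ 4πI² = 420/3757
I = (-1)√(420/3757/(4π)) = -0.09431898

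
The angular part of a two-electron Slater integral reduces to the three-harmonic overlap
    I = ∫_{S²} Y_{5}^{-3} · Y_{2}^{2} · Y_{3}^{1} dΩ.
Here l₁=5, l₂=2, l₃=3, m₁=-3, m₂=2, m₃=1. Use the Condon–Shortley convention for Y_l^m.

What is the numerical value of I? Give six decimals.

-0.200476

Checks pass: Σm=0; 10 even; l₃=3∈[3,7].
(2·5+1)(2·2+1)(2·3+1) = 385
Δ: 4! 6! 0! / 11! → 1/2310
sum: t=2:+1/144 = 1/144
3j²(5 2 3; 0 0 0) = Δ·Π!·Σ² = 10/231  (sign -1)
sum: t=4:+1/1152 = 1/1152
3j²(5 2 3; -3 2 1) = Δ·Π!·Σ² = 1/33  (sign +1)
combine: 4πI² = 385·10/231·1/33 = 50/99
take √, sign -1: I = -0.20047604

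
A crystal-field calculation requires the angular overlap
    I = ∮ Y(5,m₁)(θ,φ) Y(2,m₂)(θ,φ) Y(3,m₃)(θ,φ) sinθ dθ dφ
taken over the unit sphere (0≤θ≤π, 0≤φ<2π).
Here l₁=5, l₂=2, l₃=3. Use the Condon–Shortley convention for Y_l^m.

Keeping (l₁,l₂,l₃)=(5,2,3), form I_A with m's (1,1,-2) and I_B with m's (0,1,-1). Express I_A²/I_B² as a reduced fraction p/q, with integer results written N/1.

l's match ⇒ only the (l;m) 3-j factors differ between A and B.
A: triangle coeff Δ(5,2,3) = 1/2310; Σ_t [3,3]: t=3:−1/720 = -1/720; (3j)²=4/385 [(5 2 3; 1 1 -2)], sign=+1
B: triangle coeff Δ(5,2,3) = 1/2310; Σ_t [3,3]: t=3:−1/288 = -1/288; (3j)²=5/231 [(5 2 3; 0 1 -1)], sign=-1
I_A²/I_B² = (4/385)/(5/231) = 12/25

12/25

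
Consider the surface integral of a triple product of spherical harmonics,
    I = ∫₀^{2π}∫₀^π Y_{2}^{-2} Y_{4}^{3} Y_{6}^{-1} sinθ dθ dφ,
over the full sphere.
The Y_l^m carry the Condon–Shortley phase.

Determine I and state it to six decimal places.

-0.035563

Checks pass: Σm=0; 12 even; l₃=6∈[2,6].
(2·2+1)(2·4+1)(2·6+1) = 585
Δ: 0! 4! 8! / 13! → 1/6435
sum: t=0:+1/2304 = 1/2304
3j²(2 4 6; 0 0 0) = Δ·Π!·Σ² = 5/143  (sign +1)
sum: t=0:+1/120960 = 1/120960
3j²(2 4 6; -2 3 -1) = Δ·Π!·Σ² = 1/1287  (sign -1)
combine: 4πI² = 585·5/143·1/1287 = 25/1573
take √, sign -1: I = -0.03556319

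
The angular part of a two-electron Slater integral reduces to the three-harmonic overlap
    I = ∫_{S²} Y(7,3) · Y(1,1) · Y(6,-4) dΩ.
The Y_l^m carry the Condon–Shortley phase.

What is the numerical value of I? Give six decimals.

-0.085707

Checks pass: Σm=0; 14 even; l₃=6∈[6,8].
(2·7+1)(2·1+1)(2·6+1) = 585
Δ: 2! 12! 0! / 15! → 1/1365
sum: t=1:−1/518400 = -1/518400
3j²(7 1 6; 0 0 0) = Δ·Π!·Σ² = 7/195  (sign -1)
sum: t=2:+1/14515200 = 1/14515200
3j²(7 1 6; 3 1 -4) = Δ·Π!·Σ² = 2/455  (sign +1)
combine: 4πI² = 585·7/195·2/455 = 6/65
take √, sign -1: I = -0.08570655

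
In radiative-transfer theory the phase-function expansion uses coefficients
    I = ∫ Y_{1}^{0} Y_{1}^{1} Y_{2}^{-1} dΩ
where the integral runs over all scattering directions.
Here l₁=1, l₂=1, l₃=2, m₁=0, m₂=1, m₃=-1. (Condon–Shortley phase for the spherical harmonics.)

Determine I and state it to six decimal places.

m-sum 0 ✓  L=4 even ✓  0≤2≤2 ✓
Π(2lᵢ+1) = 3×3×5 = 45
triangle coeff Δ(1,1,2) = 1/30
Σ_t [0,0]: t=0:+1/1 = 1/1
(3j)²=2/15 [(1 1 2; 0 0 0)], sign=+1
Σ_t [0,0]: t=0:+1/2 = 1/2
(3j)²=1/10 [(1 1 2; 0 1 -1)], sign=-1
⇒ 4πI² = 3/5
I = (-1)√(3/5/(4π)) = -0.21850969

-0.218510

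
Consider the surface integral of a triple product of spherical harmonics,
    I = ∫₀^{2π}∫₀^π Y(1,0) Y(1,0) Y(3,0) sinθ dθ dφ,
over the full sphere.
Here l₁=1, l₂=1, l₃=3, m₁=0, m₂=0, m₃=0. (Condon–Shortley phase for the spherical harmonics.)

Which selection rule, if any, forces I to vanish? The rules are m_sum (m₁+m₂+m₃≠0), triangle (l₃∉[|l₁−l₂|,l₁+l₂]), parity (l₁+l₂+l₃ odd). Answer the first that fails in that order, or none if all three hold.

Σmᵢ = 0  ✓
l₃∈[|l₁−l₂|,l₁+l₂]=[0,2], have l₃=3  ✗
Σlᵢ = 5 ⇒ odd

triangle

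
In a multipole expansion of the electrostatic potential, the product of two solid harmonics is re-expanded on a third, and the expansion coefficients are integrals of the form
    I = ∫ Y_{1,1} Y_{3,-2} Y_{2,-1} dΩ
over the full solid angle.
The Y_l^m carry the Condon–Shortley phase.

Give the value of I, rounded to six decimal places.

0.000000

1 − 2 − 1 = -2 ≠ 0: azimuthal integral kills it; I = 0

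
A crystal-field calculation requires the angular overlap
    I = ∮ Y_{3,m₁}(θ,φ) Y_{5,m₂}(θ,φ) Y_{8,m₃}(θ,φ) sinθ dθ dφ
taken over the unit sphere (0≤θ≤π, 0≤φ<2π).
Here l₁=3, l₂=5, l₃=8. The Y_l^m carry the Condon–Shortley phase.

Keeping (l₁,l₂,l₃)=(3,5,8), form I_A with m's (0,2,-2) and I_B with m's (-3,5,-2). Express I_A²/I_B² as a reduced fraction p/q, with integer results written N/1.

2400/1

Same 3,5,8: normalisation and zero-m 3j drop out of the ratio.
A: Δ: 0! 6! 10! / 17! → 1/136136; sum: t=0:+1/1088640 = 1/1088640; 3j²(3 5 8; 0 2 -2) = Δ·Π!·Σ² = 300/17017  (sign +1)
B: Δ: 0! 6! 10! / 17! → 1/136136; sum: t=0:+1/2612736000 = 1/2612736000; 3j²(3 5 8; -3 5 -2) = Δ·Π!·Σ² = 1/136136  (sign +1)
I_A²/I_B² = (300/17017)/(1/136136) = 2400/1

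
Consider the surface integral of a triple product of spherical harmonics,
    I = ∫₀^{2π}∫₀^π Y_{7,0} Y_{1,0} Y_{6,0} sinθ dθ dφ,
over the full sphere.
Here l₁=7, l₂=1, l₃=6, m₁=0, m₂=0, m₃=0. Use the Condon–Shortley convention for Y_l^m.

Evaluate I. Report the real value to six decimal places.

m-sum 0 ✓  L=14 even ✓  6≤6≤8 ✓
Π(2lᵢ+1) = 15×3×13 = 585
triangle coeff Δ(7,1,6) = 1/1365
Σ_t [1,1]: t=1:−1/518400 = -1/518400
(3j)²=7/195 [(7 1 6; 0 0 0)], sign=-1
(m-triple is (0,0,0) — same symbol as above.)
⇒ 4πI² = 49/65
I = (+1)√(49/65/(4π)) = 0.24492687

0.244927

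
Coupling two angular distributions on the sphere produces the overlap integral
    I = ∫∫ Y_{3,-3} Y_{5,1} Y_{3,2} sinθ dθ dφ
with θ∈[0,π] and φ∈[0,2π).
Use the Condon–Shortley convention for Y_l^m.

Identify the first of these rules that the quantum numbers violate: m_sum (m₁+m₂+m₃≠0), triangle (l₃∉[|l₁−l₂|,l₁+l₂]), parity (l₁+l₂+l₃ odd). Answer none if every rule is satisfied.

m₁+m₂+m₃ = -3 + 1 + 2 = 0  ✓
triangle: |3−5|=2 ≤ l₃=3 ≤ 3+5=8  ✓
parity: l₁+l₂+l₃ = 11 is odd  ✗

parity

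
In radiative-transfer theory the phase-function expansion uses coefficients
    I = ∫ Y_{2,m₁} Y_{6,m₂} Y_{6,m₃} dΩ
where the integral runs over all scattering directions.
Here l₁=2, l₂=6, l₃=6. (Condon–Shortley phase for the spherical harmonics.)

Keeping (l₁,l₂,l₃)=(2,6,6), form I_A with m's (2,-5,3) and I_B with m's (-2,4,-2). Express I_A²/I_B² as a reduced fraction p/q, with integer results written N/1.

Shared (l₁,l₂,l₃)=(2,6,6): N and (l;000)² cancel in I_A²/I_B².
A: Δ = 2!·2!·10!/15! = 1/90090; Racah Σ t=0..0: t=0:+1/1451520 = 1/1451520; ⇒ 3j(2 6 6; 2 -5 3)² = 1/91, sgn -1
B: Δ = 2!·2!·10!/15! = 1/90090; Racah Σ t=2..2: t=2:+1/322560 = 1/322560; ⇒ 3j(2 6 6; -2 4 -2)² = 18/1001, sgn +1
I_A²/I_B² = (1/91)/(18/1001) = 11/18

11/18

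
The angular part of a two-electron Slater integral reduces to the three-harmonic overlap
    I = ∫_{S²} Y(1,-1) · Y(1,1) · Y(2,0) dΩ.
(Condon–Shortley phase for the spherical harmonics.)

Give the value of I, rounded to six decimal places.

0.126157

Rules hold: Σm=0, L=4 even, 0≤2≤2.
N = 3·3·5 = 45
Δ = 0!·2!·2!/5! = 1/30
Racah Σ t=0..0: t=0:+1/1 = 1/1
⇒ 3j(1 1 2; 0 0 0)² = 2/15, sgn +1
Racah Σ t=0..0: t=0:+1/4 = 1/4
⇒ 3j(1 1 2; -1 1 0)² = 1/30, sgn +1
4πI² = N·(3j₀)²·(3jₘ)² = 1/5
I = +1·√(0.2/4π) = 0.12615663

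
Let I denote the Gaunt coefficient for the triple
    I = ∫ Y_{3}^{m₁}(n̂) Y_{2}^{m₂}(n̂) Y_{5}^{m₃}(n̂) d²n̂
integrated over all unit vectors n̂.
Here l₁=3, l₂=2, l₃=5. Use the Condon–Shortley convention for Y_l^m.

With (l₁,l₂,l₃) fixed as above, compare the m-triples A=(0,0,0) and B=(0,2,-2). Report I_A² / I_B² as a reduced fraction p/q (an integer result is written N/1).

Same 3,2,5: normalisation and zero-m 3j drop out of the ratio.
A: Δ: 0! 6! 4! / 11! → 1/2310; sum: t=0:+1/144 = 1/144; 3j²(3 2 5; 0 0 0) = Δ·Π!·Σ² = 10/231  (sign -1)
B: Δ: 0! 6! 4! / 11! → 1/2310; sum: t=0:+1/864 = 1/864; 3j²(3 2 5; 0 2 -2) = Δ·Π!·Σ² = 1/66  (sign -1)
I_A²/I_B² = (10/231)/(1/66) = 20/7

20/7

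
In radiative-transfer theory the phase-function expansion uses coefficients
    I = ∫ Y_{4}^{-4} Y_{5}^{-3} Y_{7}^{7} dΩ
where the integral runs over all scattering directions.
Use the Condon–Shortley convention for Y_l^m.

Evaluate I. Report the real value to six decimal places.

m-sum 0 ✓  L=16 even ✓  1≤7≤9 ✓
Π(2lᵢ+1) = 9×11×15 = 1485
triangle coeff Δ(4,5,7) = 1/6126120
Σ_t [0,2]: t=0:+1/69120 t=1:−1/20736 t=2:+1/69120 = -1/51840
(3j)²=280/21879 [(4 5 7; 0 0 0)], sign=+1
Σ_t [2,2]: t=2:+1/58060800 = 1/58060800
(3j)²=7/510 [(4 5 7; -4 -3 7)], sign=+1
⇒ 4πI² = 980/3757
I = (+1)√(980/3757/(4π)) = 0.14407463

0.144075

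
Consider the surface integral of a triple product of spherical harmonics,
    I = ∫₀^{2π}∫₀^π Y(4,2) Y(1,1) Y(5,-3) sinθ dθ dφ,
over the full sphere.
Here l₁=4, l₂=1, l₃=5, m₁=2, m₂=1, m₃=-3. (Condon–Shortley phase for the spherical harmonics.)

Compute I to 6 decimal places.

m-sum 0 ✓  L=10 even ✓  3≤5≤5 ✓
Π(2lᵢ+1) = 9×3×11 = 297
triangle coeff Δ(4,1,5) = 1/495
Σ_t [0,0]: t=0:+1/576 = 1/576
(3j)²=5/99 [(4 1 5; 0 0 0)], sign=-1
Σ_t [0,0]: t=0:+1/2880 = 1/2880
(3j)²=28/495 [(4 1 5; 2 1 -3)], sign=+1
⇒ 4πI² = 28/33
I = (-1)√(28/33/(4π)) = -0.25984664

-0.259847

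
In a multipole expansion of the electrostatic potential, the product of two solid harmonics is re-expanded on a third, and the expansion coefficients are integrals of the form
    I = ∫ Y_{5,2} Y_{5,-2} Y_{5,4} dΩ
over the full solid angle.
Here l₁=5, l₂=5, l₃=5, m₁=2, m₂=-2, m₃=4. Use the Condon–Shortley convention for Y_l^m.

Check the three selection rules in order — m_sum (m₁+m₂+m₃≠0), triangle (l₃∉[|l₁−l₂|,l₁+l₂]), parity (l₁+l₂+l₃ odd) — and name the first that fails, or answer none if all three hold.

m₁+m₂+m₃ = 2 − 2 + 4 = 4  ✗
triangle: |5−5|=0 ≤ l₃=5 ≤ 5+5=10
parity: l₁+l₂+l₃ = 15 is odd

m_sum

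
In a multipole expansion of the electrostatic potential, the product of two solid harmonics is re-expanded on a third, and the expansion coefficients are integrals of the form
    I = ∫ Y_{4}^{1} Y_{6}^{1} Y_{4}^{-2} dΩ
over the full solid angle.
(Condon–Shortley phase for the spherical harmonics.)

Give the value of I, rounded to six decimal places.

0.097783

m-sum 0 ✓  L=14 even ✓  2≤4≤10 ✓
Π(2lᵢ+1) = 9×13×9 = 1053
triangle coeff Δ(4,6,4) = 1/1261260
Σ_t [2,4]: t=2:+1/4608 t=3:−1/1296 t=4:+1/4608 = -7/20736
(3j)²=20/1287 [(4 6 4; 0 0 0)], sign=-1
Σ_t [1,3]: t=1:−1/172800 t=2:+1/5760 t=3:−1/3456 = -7/57600
(3j)²=21/2860 [(4 6 4; 1 1 -2)], sign=-1
⇒ 4πI² = 189/1573
I = (+1)√(189/1573/(4π)) = 0.09778261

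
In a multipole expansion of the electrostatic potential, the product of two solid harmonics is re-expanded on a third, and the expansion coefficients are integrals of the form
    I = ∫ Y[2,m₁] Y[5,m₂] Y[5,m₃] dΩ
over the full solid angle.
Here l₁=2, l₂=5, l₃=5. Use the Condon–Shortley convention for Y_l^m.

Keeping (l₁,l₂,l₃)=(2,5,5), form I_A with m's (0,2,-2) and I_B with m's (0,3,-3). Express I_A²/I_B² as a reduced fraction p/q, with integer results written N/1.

36/1

l's match ⇒ only the (l;m) 3-j factors differ between A and B.
A: triangle coeff Δ(2,5,5) = 1/38610; Σ_t [0,2]: t=0:+1/20160 t=1:−1/1440 t=2:+1/2880 = -1/3360; (3j)²=6/715 [(2 5 5; 0 2 -2)], sign=+1
B: triangle coeff Δ(2,5,5) = 1/38610; Σ_t [0,2]: t=0:+1/161280 t=1:−1/5040 t=2:+1/5760 = -1/53760; (3j)²=1/4290 [(2 5 5; 0 3 -3)], sign=-1
I_A²/I_B² = (6/715)/(1/4290) = 36/1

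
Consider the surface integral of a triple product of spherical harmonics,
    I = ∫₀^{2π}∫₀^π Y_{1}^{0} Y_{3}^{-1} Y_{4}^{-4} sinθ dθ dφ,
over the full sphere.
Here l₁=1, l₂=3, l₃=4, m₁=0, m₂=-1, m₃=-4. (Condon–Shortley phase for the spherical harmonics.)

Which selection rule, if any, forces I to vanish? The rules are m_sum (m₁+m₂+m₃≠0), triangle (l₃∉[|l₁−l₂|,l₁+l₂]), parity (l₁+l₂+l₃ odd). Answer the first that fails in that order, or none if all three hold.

m_sum

azimuthal sum: 0 − 1 − 4 = -5  ✗
2 ≤ 4 ≤ 4 (triangle on l)
L = 1 + 3 + 4 = 8 (even)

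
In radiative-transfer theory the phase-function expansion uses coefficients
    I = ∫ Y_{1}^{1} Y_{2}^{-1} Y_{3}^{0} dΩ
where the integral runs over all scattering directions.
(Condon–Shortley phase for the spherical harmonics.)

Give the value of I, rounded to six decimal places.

Rules hold: Σm=0, L=6 even, 1≤3≤3.
N = 3·5·7 = 105
Δ = 0!·2!·4!/7! = 1/105
Racah Σ t=0..0: t=0:+1/4 = 1/4
⇒ 3j(1 2 3; 0 0 0)² = 3/35, sgn -1
Racah Σ t=0..0: t=0:+1/12 = 1/12
⇒ 3j(1 2 3; 1 -1 0)² = 1/35, sgn -1
4πI² = N·(3j₀)²·(3jₘ)² = 9/35
I = +1·√(0.257143/4π) = 0.14304817

0.143048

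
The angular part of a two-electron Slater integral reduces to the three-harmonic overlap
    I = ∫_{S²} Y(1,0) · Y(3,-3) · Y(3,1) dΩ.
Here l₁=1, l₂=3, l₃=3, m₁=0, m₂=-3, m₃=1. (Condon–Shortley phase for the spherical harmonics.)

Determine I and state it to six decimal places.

0.000000

m-sum = 0 − 3 + 1 = -2 ≠ 0 ⇒ I = 0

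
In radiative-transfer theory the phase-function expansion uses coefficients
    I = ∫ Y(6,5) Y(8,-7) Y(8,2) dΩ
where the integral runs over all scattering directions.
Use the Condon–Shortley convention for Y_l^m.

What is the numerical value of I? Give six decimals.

-0.123243

Checks pass: Σm=0; 22 even; l₃=8∈[2,14].
(2·6+1)(2·8+1)(2·8+1) = 3757
Δ: 6! 6! 10! / 23! → 1/13742520792
sum: t=0:+1/41803776000 t=1:−1/435456000 t=2:+1/39813120 t=3:−1/18662400 t=4:+1/39813120 t=5:−1/435456000 t=6:+1/41803776000 = -11/1393459200
3j²(6 8 8; 0 0 0) = Δ·Π!·Σ² = 600/96577  (sign -1)
sum: t=0:+1/31352832000 t=1:−1/313528320000 = 1/34836480000
3j²(6 8 8; 5 -7 2) = Δ·Π!·Σ² = 243/29716  (sign +1)
combine: 4πI² = 3757·600/96577·243/29716 = 36450/190969
take √, sign -1: I = -0.12324304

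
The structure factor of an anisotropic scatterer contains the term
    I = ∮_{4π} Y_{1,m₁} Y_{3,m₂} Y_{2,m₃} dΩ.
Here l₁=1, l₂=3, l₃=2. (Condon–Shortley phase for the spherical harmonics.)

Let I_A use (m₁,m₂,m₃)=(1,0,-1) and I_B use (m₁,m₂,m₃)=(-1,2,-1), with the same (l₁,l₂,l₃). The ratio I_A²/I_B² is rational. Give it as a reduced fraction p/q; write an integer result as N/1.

3/10

Shared (l₁,l₂,l₃)=(1,3,2): N and (l;000)² cancel in I_A²/I_B².
A: Δ = 2!·0!·4!/7! = 1/105; Racah Σ t=0..0: t=0:+1/12 = 1/12; ⇒ 3j(1 3 2; 1 0 -1)² = 1/35, sgn -1
B: Δ = 2!·0!·4!/7! = 1/105; Racah Σ t=2..2: t=2:+1/12 = 1/12; ⇒ 3j(1 3 2; -1 2 -1)² = 2/21, sgn -1
I_A²/I_B² = (1/35)/(2/21) = 3/10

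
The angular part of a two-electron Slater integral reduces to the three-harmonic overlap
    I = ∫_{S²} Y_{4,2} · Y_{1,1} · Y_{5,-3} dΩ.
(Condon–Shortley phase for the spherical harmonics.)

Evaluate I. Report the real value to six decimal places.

m-sum 0 ✓  L=10 even ✓  3≤5≤5 ✓
Π(2lᵢ+1) = 9×3×11 = 297
triangle coeff Δ(4,1,5) = 1/495
Σ_t [0,0]: t=0:+1/576 = 1/576
(3j)²=5/99 [(4 1 5; 0 0 0)], sign=-1
Σ_t [0,0]: t=0:+1/2880 = 1/2880
(3j)²=28/495 [(4 1 5; 2 1 -3)], sign=+1
⇒ 4πI² = 28/33
I = (-1)√(28/33/(4π)) = -0.25984664

-0.259847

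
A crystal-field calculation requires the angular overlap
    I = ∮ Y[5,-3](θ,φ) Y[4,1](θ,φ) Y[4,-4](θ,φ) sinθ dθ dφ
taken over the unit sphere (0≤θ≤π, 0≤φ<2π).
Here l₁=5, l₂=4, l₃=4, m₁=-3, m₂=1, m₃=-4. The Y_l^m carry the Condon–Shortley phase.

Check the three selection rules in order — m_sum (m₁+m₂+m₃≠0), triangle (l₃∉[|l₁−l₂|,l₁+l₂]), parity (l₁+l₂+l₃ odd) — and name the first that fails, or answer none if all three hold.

Σmᵢ = -6  ✗
l₃∈[|l₁−l₂|,l₁+l₂]=[1,9], have l₃=4
Σlᵢ = 13 ⇒ odd

m_sum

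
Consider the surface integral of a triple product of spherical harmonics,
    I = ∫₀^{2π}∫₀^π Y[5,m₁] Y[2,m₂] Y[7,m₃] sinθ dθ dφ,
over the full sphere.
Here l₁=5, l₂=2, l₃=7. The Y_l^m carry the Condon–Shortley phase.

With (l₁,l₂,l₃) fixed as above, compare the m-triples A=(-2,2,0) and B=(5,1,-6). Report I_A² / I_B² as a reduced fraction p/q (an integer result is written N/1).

l's match ⇒ only the (l;m) 3-j factors differ between A and B.
A: triangle coeff Δ(5,2,7) = 1/15015; Σ_t [0,0]: t=0:+1/725760 = 1/725760; (3j)²=1/429 [(5 2 7; -2 2 0)], sign=-1
B: triangle coeff Δ(5,2,7) = 1/15015; Σ_t [0,0]: t=0:+1/21772800 = 1/21772800; (3j)²=2/105 [(5 2 7; 5 1 -6)], sign=-1
I_A²/I_B² = (1/429)/(2/105) = 35/286

35/286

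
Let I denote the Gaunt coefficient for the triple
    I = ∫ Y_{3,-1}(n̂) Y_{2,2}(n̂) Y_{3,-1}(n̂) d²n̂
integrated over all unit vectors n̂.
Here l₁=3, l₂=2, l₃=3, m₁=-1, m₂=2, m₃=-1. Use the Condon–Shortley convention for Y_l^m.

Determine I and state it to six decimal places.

m-sum 0 ✓  L=8 even ✓  1≤3≤5 ✓
Π(2lᵢ+1) = 7×5×7 = 245
triangle coeff Δ(3,2,3) = 1/3780
Σ_t [0,2]: t=0:+1/24 t=1:−1/4 t=2:+1/24 = -1/6
(3j)²=4/105 [(3 2 3; 0 0 0)], sign=+1
Σ_t [2,2]: t=2:+1/16 = 1/16
(3j)²=2/35 [(3 2 3; -1 2 -1)], sign=+1
⇒ 4πI² = 8/15
I = (+1)√(8/15/(4π)) = 0.20601291

0.206013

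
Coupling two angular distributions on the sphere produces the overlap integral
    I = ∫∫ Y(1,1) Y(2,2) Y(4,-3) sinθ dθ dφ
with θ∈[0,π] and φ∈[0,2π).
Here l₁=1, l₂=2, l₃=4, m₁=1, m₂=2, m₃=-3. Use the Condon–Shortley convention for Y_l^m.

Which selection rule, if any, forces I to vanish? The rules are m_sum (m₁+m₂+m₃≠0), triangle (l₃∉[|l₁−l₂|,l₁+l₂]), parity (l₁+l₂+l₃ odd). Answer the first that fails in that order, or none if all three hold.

Σmᵢ = 0  ✓
l₃∈[|l₁−l₂|,l₁+l₂]=[1,3], have l₃=4  ✗
Σlᵢ = 7 ⇒ odd

triangle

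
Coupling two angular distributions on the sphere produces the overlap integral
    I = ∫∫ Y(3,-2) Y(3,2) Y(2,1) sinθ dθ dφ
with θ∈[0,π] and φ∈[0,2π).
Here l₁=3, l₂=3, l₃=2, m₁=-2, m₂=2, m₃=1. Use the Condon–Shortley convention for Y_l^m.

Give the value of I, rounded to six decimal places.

m-sum = -2 + 2 + 1 = 1 ≠ 0 ⇒ I = 0

0.000000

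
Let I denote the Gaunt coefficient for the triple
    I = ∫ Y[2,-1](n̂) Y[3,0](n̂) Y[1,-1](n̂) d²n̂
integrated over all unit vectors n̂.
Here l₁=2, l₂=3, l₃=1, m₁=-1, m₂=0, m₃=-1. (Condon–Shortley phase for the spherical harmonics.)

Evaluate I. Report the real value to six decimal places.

Σmᵢ = -2 ≠ 0, so the φ-integral vanishes; I = 0

0.000000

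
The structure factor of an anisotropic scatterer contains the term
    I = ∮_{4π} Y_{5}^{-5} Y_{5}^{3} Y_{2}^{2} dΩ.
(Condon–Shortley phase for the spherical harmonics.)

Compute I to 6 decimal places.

0.088588

Rules hold: Σm=0, L=12 even, 0≤2≤10.
N = 11·11·5 = 605
Δ = 8!·2!·2!/13! = 1/38610
Racah Σ t=3..5: t=3:−1/2880 t=4:+1/576 t=5:−1/2880 = 1/960
⇒ 3j(5 5 2; 0 0 0)² = 10/429, sgn +1
Racah Σ t=8..8: t=8:+1/161280 = 1/161280
⇒ 3j(5 5 2; -5 3 2)² = 1/143, sgn +1
4πI² = N·(3j₀)²·(3jₘ)² = 50/507
I = +1·√(0.0986193/4π) = 0.08858824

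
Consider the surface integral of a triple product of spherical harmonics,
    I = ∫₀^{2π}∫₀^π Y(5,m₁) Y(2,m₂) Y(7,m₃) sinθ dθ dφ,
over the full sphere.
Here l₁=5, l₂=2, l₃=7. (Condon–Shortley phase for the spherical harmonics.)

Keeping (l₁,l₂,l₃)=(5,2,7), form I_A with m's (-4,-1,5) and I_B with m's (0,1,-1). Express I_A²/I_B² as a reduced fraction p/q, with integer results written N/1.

Shared (l₁,l₂,l₃)=(5,2,7): N and (l;000)² cancel in I_A²/I_B².
A: Δ = 0!·10!·4!/15! = 1/15015; Racah Σ t=0..0: t=0:+1/2177280 = 1/2177280; ⇒ 3j(5 2 7; -4 -1 5)² = 8/273, sgn +1
B: Δ = 0!·10!·4!/15! = 1/15015; Racah Σ t=0..0: t=0:+1/86400 = 1/86400; ⇒ 3j(5 2 7; 0 1 -1)² = 16/715, sgn +1
I_A²/I_B² = (8/273)/(16/715) = 55/42

55/42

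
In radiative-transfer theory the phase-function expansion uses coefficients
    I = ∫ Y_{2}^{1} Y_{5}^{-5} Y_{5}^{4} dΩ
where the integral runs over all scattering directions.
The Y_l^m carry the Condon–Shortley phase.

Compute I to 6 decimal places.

Checks pass: Σm=0; 12 even; l₃=5∈[3,7].
(2·2+1)(2·5+1)(2·5+1) = 605
Δ: 2! 2! 8! / 13! → 1/38610
sum: t=0:+1/2880 t=1:−1/576 t=2:+1/2880 = -1/960
3j²(2 5 5; 0 0 0) = Δ·Π!·Σ² = 10/429  (sign +1)
sum: t=0:+1/80640 = 1/80640
3j²(2 5 5; 1 -5 4) = Δ·Π!·Σ² = 9/286  (sign -1)
combine: 4πI² = 605·10/429·9/286 = 75/169
take √, sign -1: I = -0.18792404

-0.187924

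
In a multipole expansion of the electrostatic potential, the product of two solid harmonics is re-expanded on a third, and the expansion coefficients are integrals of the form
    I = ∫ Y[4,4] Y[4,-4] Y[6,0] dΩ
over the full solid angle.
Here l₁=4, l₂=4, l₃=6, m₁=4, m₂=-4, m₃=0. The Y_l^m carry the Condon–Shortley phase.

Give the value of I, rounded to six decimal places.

Rules hold: Σm=0, L=14 even, 0≤6≤8.
N = 9·9·13 = 1053
Δ = 2!·6!·6!/15! = 1/1261260
Racah Σ t=0..2: t=0:+1/4608 t=1:−1/1296 t=2:+1/4608 = -7/20736
⇒ 3j(4 4 6; 0 0 0)² = 20/1287, sgn -1
Racah Σ t=0..0: t=0:+1/1036800 = 1/1036800
⇒ 3j(4 4 6; 4 -4 0)² = 4/6435, sgn +1
4πI² = N·(3j₀)²·(3jₘ)² = 16/1573
I = -1·√(0.0101716/4π) = -0.02845055

-0.028451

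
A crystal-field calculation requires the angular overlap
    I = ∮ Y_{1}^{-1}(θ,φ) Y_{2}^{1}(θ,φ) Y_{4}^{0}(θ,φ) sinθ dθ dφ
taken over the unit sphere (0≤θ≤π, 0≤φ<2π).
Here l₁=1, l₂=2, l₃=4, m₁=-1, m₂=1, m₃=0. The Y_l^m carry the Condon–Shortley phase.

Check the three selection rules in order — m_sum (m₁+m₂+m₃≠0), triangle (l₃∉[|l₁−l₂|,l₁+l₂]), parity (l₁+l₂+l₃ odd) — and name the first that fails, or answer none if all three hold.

azimuthal sum: -1 + 1 + 0 = 0  ✓
1 ≤ 4 ≤ 3 (triangle on l)  ✗
L = 1 + 2 + 4 = 7 (odd)

triangle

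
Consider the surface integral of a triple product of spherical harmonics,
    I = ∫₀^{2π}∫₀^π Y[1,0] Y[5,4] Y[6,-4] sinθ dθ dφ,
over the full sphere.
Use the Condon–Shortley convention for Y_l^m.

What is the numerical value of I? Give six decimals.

0.182727

Rules hold: Σm=0, L=12 even, 4≤6≤6.
N = 3·11·13 = 429
Δ = 0!·2!·10!/13! = 1/858
Racah Σ t=0..0: t=0:+1/14400 = 1/14400
⇒ 3j(1 5 6; 0 0 0)² = 6/143, sgn +1
Racah Σ t=0..0: t=0:+1/362880 = 1/362880
⇒ 3j(1 5 6; 0 4 -4)² = 10/429, sgn +1
4πI² = N·(3j₀)²·(3jₘ)² = 60/143
I = +1·√(0.41958/4π) = 0.18272698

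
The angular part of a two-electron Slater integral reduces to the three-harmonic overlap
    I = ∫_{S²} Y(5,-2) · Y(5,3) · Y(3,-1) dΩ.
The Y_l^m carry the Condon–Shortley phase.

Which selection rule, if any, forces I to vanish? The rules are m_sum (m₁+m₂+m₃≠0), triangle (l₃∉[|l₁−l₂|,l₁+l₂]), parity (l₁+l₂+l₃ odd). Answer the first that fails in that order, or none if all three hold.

parity

azimuthal sum: -2 + 3 − 1 = 0  ✓
0 ≤ 3 ≤ 10 (triangle on l)  ✓
L = 5 + 5 + 3 = 13 (odd)  ✗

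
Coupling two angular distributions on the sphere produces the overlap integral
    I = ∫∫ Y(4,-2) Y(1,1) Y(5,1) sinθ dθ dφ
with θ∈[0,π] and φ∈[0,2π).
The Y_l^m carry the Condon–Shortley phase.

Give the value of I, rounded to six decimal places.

-0.120286

Rules hold: Σm=0, L=10 even, 3≤5≤5.
N = 9·3·11 = 297
Δ = 0!·8!·2!/11! = 1/495
Racah Σ t=0..0: t=0:+1/576 = 1/576
⇒ 3j(4 1 5; 0 0 0)² = 5/99, sgn -1
Racah Σ t=0..0: t=0:+1/2880 = 1/2880
⇒ 3j(4 1 5; -2 1 1)² = 2/165, sgn +1
4πI² = N·(3j₀)²·(3jₘ)² = 2/11
I = -1·√(0.181818/4π) = -0.12028562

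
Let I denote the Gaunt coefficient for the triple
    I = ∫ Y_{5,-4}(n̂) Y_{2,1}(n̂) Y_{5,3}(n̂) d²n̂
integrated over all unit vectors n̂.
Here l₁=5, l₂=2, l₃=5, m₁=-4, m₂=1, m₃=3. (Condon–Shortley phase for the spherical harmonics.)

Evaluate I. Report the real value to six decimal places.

Checks pass: Σm=0; 12 even; l₃=5∈[3,7].
(2·5+1)(2·2+1)(2·5+1) = 605
Δ: 2! 8! 2! / 13! → 1/38610
sum: t=0:+1/2880 t=1:−1/576 t=2:+1/2880 = -1/960
3j²(5 2 5; 0 0 0) = Δ·Π!·Σ² = 10/429  (sign +1)
sum: t=1:−1/80640 t=2:+1/10080 = 1/11520
3j²(5 2 5; -4 1 3) = Δ·Π!·Σ² = 49/1430  (sign +1)
combine: 4πI² = 605·10/429·49/1430 = 245/507
take √, sign +1: I = 0.19609844

0.196098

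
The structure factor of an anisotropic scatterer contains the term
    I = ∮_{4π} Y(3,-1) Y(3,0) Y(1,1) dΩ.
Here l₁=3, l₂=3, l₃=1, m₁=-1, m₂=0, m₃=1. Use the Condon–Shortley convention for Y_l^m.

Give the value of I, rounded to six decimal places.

0.000000

Σlᵢ=7 odd — θ-integrand is odd under cosθ→−cosθ; I=0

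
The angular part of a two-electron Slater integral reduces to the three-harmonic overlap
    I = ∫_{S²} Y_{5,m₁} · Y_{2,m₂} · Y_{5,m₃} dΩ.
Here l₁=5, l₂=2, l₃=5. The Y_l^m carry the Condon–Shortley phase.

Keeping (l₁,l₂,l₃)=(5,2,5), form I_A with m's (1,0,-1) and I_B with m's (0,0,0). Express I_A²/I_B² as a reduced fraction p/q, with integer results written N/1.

81/100

Same 5,2,5: normalisation and zero-m 3j drop out of the ratio.
A: Δ: 2! 8! 2! / 13! → 1/38610; sum: t=0:+1/2304 t=1:−1/720 t=2:+1/5760 = -1/1280; 3j²(5 2 5; 1 0 -1) = Δ·Π!·Σ² = 27/1430  (sign -1)
B: Δ: 2! 8! 2! / 13! → 1/38610; sum: t=0:+1/2880 t=1:−1/576 t=2:+1/2880 = -1/960; 3j²(5 2 5; 0 0 0) = Δ·Π!·Σ² = 10/429  (sign +1)
I_A²/I_B² = (27/1430)/(10/429) = 81/100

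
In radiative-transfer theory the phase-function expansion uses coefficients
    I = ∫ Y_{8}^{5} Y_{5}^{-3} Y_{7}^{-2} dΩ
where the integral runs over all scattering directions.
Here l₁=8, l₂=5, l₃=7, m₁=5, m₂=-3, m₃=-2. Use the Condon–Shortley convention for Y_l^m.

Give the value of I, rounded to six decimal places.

0.056053

m-sum 0 ✓  L=20 even ✓  3≤7≤13 ✓
Π(2lᵢ+1) = 17×11×15 = 2805
triangle coeff Δ(8,5,7) = 1/814773960
Σ_t [1,5]: t=1:−1/87091200 t=2:+1/4976640 t=3:−1/2073600 t=4:+1/4976640 t=5:−1/87091200 = -1/9676800
(3j)²=360/46189 [(8 5 7; 0 0 0)], sign=+1
Σ_t [0,2]: t=0:+1/87091200 t=1:−1/58060800 t=2:+1/418037760 = -1/298598400
(3j)²=7/3876 [(8 5 7; 5 -3 -2)], sign=+1
⇒ 4πI² = 3150/79781
I = (+1)√(3150/79781/(4π)) = 0.05605323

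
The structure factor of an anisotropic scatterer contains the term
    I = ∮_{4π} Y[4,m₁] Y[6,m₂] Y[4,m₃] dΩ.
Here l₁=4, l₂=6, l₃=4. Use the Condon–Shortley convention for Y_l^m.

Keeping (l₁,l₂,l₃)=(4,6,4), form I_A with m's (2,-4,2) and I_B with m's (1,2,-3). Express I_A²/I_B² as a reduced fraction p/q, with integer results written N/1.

Shared (l₁,l₂,l₃)=(4,6,4): N and (l;000)² cancel in I_A²/I_B².
A: Δ = 6!·2!·6!/15! = 1/1261260; Racah Σ t=0..2: t=0:+1/69120 t=1:−1/14400 t=2:+1/69120 = -7/172800; ⇒ 3j(4 6 4; 2 -4 2)² = 14/715, sgn -1
B: Δ = 6!·2!·6!/15! = 1/1261260; Racah Σ t=2..3: t=2:+1/34560 t=3:−1/8640 = -1/11520; ⇒ 3j(4 6 4; 1 2 -3)² = 3/143, sgn +1
I_A²/I_B² = (14/715)/(3/143) = 14/15

14/15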